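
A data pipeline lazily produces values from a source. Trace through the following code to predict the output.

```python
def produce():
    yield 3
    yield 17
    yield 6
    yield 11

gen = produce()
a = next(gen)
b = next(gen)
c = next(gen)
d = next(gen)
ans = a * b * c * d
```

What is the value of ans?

Step 1: Create generator and consume all values:
  a = next(gen) = 3
  b = next(gen) = 17
  c = next(gen) = 6
  d = next(gen) = 11
Step 2: ans = 3 * 17 * 6 * 11 = 3366.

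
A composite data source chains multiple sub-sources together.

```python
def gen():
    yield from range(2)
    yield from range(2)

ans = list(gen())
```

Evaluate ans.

Step 1: Trace yields in order:
  yield 0
  yield 1
  yield 0
  yield 1
Therefore ans = [0, 1, 0, 1].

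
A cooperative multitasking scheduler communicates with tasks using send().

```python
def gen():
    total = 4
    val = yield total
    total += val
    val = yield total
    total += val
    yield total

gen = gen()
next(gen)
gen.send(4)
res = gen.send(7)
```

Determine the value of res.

Step 1: next() -> yield total=4.
Step 2: send(4) -> val=4, total = 4+4 = 8, yield 8.
Step 3: send(7) -> val=7, total = 8+7 = 15, yield 15.
Therefore res = 15.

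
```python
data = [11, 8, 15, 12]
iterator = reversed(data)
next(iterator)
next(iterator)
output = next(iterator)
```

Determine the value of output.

Step 1: reversed([11, 8, 15, 12]) gives iterator: [12, 15, 8, 11].
Step 2: First next() = 12, second next() = 15.
Step 3: Third next() = 8.
Therefore output = 8.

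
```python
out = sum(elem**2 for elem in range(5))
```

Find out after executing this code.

Step 1: Compute elem**2 for each elem in range(5):
  elem=0: 0**2 = 0
  elem=1: 1**2 = 1
  elem=2: 2**2 = 4
  elem=3: 3**2 = 9
  elem=4: 4**2 = 16
Step 2: sum = 0 + 1 + 4 + 9 + 16 = 30.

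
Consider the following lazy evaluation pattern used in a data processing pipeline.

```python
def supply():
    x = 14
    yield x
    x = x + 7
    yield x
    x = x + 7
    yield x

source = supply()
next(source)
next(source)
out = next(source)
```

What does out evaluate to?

Step 1: Trace through generator execution:
  Yield 1: x starts at 14, yield 14
  Yield 2: x = 14 + 7 = 21, yield 21
  Yield 3: x = 21 + 7 = 28, yield 28
Step 2: First next() gets 14, second next() gets the second value, third next() yields 28.
Therefore out = 28.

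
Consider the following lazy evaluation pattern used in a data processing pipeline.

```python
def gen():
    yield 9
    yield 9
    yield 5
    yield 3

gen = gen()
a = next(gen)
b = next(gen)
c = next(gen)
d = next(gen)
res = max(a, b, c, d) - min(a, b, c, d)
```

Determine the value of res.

Step 1: Create generator and consume all values:
  a = next(gen) = 9
  b = next(gen) = 9
  c = next(gen) = 5
  d = next(gen) = 3
Step 2: max = 9, min = 3, res = 9 - 3 = 6.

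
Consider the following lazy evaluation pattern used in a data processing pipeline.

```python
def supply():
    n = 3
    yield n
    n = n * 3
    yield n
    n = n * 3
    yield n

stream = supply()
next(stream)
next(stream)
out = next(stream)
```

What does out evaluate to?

Step 1: Trace through generator execution:
  Yield 1: n starts at 3, yield 3
  Yield 2: n = 3 * 3 = 9, yield 9
  Yield 3: n = 9 * 3 = 27, yield 27
Step 2: First next() gets 3, second next() gets the second value, third next() yields 27.
Therefore out = 27.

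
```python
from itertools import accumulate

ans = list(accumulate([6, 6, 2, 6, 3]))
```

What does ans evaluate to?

Step 1: accumulate computes running sums:
  + 6 = 6
  + 6 = 12
  + 2 = 14
  + 6 = 20
  + 3 = 23
Therefore ans = [6, 12, 14, 20, 23].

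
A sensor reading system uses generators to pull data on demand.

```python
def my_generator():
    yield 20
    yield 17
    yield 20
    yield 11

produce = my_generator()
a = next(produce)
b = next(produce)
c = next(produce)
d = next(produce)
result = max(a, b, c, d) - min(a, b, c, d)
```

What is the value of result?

Step 1: Create generator and consume all values:
  a = next(produce) = 20
  b = next(produce) = 17
  c = next(produce) = 20
  d = next(produce) = 11
Step 2: max = 20, min = 11, result = 20 - 11 = 9.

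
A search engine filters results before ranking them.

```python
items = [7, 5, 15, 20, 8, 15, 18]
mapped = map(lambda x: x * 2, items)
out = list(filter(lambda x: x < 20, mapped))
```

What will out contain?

Step 1: Map x * 2:
  7 -> 14
  5 -> 10
  15 -> 30
  20 -> 40
  8 -> 16
  15 -> 30
  18 -> 36
Step 2: Filter for < 20:
  14: kept
  10: kept
  30: removed
  40: removed
  16: kept
  30: removed
  36: removed
Therefore out = [14, 10, 16].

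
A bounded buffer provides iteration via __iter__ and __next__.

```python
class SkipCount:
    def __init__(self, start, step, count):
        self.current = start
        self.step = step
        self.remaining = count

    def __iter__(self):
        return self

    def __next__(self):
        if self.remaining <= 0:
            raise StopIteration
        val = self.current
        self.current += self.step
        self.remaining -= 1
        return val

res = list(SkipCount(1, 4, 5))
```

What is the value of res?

Step 1: SkipCount starts at 1, increments by 4, for 5 steps:
  Yield 1, then current += 4
  Yield 5, then current += 4
  Yield 9, then current += 4
  Yield 13, then current += 4
  Yield 17, then current += 4
Therefore res = [1, 5, 9, 13, 17].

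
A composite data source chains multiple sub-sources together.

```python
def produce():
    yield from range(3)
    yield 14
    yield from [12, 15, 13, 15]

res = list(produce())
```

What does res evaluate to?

Step 1: Trace yields in order:
  yield 0
  yield 1
  yield 2
  yield 14
  yield 12
  yield 15
  yield 13
  yield 15
Therefore res = [0, 1, 2, 14, 12, 15, 13, 15].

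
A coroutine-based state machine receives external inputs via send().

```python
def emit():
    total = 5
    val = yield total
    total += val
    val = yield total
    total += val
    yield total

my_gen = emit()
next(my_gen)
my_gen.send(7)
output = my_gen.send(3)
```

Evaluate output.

Step 1: next() -> yield total=5.
Step 2: send(7) -> val=7, total = 5+7 = 12, yield 12.
Step 3: send(3) -> val=3, total = 12+3 = 15, yield 15.
Therefore output = 15.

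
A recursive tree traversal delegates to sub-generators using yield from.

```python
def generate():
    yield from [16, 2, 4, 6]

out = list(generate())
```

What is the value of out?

Step 1: yield from delegates to the iterable, yielding each element.
Step 2: Collected values: [16, 2, 4, 6].
Therefore out = [16, 2, 4, 6].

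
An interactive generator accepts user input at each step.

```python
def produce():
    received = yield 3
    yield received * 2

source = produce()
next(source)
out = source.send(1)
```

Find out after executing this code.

Step 1: next(source) advances to first yield, producing 3.
Step 2: send(1) resumes, received = 1.
Step 3: yield received * 2 = 1 * 2 = 2.
Therefore out = 2.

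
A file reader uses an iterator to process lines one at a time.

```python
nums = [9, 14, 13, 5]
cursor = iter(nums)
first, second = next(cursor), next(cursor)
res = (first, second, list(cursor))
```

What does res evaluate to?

Step 1: Create iterator over [9, 14, 13, 5].
Step 2: first = 9, second = 14.
Step 3: Remaining elements: [13, 5].
Therefore res = (9, 14, [13, 5]).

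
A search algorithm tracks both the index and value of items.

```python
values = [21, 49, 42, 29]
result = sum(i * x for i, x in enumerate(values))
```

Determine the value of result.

Step 1: Compute i * x for each (i, x) in enumerate([21, 49, 42, 29]):
  i=0, x=21: 0*21 = 0
  i=1, x=49: 1*49 = 49
  i=2, x=42: 2*42 = 84
  i=3, x=29: 3*29 = 87
Step 2: sum = 0 + 49 + 84 + 87 = 220.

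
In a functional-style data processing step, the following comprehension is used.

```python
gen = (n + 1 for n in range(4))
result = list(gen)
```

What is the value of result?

Step 1: For each n in range(4), compute n+1:
  n=0: 0+1 = 1
  n=1: 1+1 = 2
  n=2: 2+1 = 3
  n=3: 3+1 = 4
Therefore result = [1, 2, 3, 4].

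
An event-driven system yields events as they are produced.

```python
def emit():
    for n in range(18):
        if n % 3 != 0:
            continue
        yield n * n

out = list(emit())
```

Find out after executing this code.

Step 1: Only yield n**2 when n is divisible by 3:
  n=0: 0 % 3 == 0, yield 0**2 = 0
  n=3: 3 % 3 == 0, yield 3**2 = 9
  n=6: 6 % 3 == 0, yield 6**2 = 36
  n=9: 9 % 3 == 0, yield 9**2 = 81
  n=12: 12 % 3 == 0, yield 12**2 = 144
  n=15: 15 % 3 == 0, yield 15**2 = 225
Therefore out = [0, 9, 36, 81, 144, 225].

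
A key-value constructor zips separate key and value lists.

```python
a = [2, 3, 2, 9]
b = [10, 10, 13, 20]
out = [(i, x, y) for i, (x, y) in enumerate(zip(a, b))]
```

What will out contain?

Step 1: enumerate(zip(a, b)) gives index with paired elements:
  i=0: (2, 10)
  i=1: (3, 10)
  i=2: (2, 13)
  i=3: (9, 20)
Therefore out = [(0, 2, 10), (1, 3, 10), (2, 2, 13), (3, 9, 20)].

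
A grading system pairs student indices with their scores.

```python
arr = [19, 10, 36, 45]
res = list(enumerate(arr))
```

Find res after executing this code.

Step 1: enumerate pairs each element with its index:
  (0, 19)
  (1, 10)
  (2, 36)
  (3, 45)
Therefore res = [(0, 19), (1, 10), (2, 36), (3, 45)].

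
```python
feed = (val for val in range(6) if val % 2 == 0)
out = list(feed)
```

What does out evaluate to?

Step 1: Filter range(6) keeping only even values:
  val=0: even, included
  val=1: odd, excluded
  val=2: even, included
  val=3: odd, excluded
  val=4: even, included
  val=5: odd, excluded
Therefore out = [0, 2, 4].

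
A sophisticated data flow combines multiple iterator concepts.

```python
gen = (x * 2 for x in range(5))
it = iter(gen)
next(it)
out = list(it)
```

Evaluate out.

Step 1: Generator produces [0, 2, 4, 6, 8].
Step 2: next(it) consumes first element (0).
Step 3: list(it) collects remaining: [2, 4, 6, 8].
Therefore out = [2, 4, 6, 8].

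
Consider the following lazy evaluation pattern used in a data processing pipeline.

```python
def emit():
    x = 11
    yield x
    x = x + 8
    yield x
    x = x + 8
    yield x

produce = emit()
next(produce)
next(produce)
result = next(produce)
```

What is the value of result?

Step 1: Trace through generator execution:
  Yield 1: x starts at 11, yield 11
  Yield 2: x = 11 + 8 = 19, yield 19
  Yield 3: x = 19 + 8 = 27, yield 27
Step 2: First next() gets 11, second next() gets the second value, third next() yields 27.
Therefore result = 27.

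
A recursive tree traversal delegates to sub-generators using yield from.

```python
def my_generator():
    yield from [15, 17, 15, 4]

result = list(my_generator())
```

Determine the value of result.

Step 1: yield from delegates to the iterable, yielding each element.
Step 2: Collected values: [15, 17, 15, 4].
Therefore result = [15, 17, 15, 4].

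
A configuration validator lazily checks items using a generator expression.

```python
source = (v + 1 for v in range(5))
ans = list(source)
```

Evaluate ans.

Step 1: For each v in range(5), compute v+1:
  v=0: 0+1 = 1
  v=1: 1+1 = 2
  v=2: 2+1 = 3
  v=3: 3+1 = 4
  v=4: 4+1 = 5
Therefore ans = [1, 2, 3, 4, 5].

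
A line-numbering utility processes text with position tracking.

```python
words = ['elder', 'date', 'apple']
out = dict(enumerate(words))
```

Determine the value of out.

Step 1: enumerate pairs indices with words:
  0 -> 'elder'
  1 -> 'date'
  2 -> 'apple'
Therefore out = {0: 'elder', 1: 'date', 2: 'apple'}.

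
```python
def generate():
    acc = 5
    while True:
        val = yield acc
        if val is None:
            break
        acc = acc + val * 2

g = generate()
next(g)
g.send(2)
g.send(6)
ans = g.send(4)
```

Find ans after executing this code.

Step 1: next() -> yield acc=5.
Step 2: send(2) -> val=2, acc = 5 + 2*2 = 9, yield 9.
Step 3: send(6) -> val=6, acc = 9 + 6*2 = 21, yield 21.
Step 4: send(4) -> val=4, acc = 21 + 4*2 = 29, yield 29.
Therefore ans = 29.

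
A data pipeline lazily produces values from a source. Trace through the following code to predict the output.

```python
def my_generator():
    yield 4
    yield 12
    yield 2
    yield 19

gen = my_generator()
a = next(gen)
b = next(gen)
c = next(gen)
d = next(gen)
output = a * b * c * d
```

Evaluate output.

Step 1: Create generator and consume all values:
  a = next(gen) = 4
  b = next(gen) = 12
  c = next(gen) = 2
  d = next(gen) = 19
Step 2: output = 4 * 12 * 2 * 19 = 1824.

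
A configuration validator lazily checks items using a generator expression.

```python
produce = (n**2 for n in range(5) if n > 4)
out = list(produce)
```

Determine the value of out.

Step 1: For range(5), keep n > 4, then square:
  n=0: 0 <= 4, excluded
  n=1: 1 <= 4, excluded
  n=2: 2 <= 4, excluded
  n=3: 3 <= 4, excluded
  n=4: 4 <= 4, excluded
Therefore out = [].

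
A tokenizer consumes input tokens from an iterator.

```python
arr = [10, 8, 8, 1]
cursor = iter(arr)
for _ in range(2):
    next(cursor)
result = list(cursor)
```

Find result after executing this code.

Step 1: Create iterator over [10, 8, 8, 1].
Step 2: Advance 2 positions (consuming [10, 8]).
Step 3: list() collects remaining elements: [8, 1].
Therefore result = [8, 1].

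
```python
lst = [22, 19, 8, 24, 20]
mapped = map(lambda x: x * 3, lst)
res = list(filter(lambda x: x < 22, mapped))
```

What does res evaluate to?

Step 1: Map x * 3:
  22 -> 66
  19 -> 57
  8 -> 24
  24 -> 72
  20 -> 60
Step 2: Filter for < 22:
  66: removed
  57: removed
  24: removed
  72: removed
  60: removed
Therefore res = [].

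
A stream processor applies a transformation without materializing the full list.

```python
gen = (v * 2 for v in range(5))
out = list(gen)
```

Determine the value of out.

Step 1: For each v in range(5), compute v*2:
  v=0: 0*2 = 0
  v=1: 1*2 = 2
  v=2: 2*2 = 4
  v=3: 3*2 = 6
  v=4: 4*2 = 8
Therefore out = [0, 2, 4, 6, 8].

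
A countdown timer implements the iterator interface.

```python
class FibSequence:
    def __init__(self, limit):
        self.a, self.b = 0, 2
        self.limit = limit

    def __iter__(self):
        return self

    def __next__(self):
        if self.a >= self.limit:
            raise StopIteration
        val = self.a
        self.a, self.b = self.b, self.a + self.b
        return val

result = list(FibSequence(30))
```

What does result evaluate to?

Step 1: Fibonacci-like sequence (a=0, b=2) until >= 30:
  Yield 0, then a,b = 2,2
  Yield 2, then a,b = 2,4
  Yield 2, then a,b = 4,6
  Yield 4, then a,b = 6,10
  Yield 6, then a,b = 10,16
  Yield 10, then a,b = 16,26
  Yield 16, then a,b = 26,42
  Yield 26, then a,b = 42,68
Step 2: 42 >= 30, stop.
Therefore result = [0, 2, 2, 4, 6, 10, 16, 26].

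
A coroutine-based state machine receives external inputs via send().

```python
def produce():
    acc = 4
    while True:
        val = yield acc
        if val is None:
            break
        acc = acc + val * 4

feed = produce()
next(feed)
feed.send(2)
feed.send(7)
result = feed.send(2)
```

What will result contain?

Step 1: next() -> yield acc=4.
Step 2: send(2) -> val=2, acc = 4 + 2*4 = 12, yield 12.
Step 3: send(7) -> val=7, acc = 12 + 7*4 = 40, yield 40.
Step 4: send(2) -> val=2, acc = 40 + 2*4 = 48, yield 48.
Therefore result = 48.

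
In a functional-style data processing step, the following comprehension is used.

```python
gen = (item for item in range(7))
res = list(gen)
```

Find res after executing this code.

Step 1: Generator expression iterates range(7): [0, 1, 2, 3, 4, 5, 6].
Step 2: list() collects all values.
Therefore res = [0, 1, 2, 3, 4, 5, 6].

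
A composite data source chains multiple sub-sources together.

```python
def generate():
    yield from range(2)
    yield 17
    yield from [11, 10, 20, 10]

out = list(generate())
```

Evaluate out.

Step 1: Trace yields in order:
  yield 0
  yield 1
  yield 17
  yield 11
  yield 10
  yield 20
  yield 10
Therefore out = [0, 1, 17, 11, 10, 20, 10].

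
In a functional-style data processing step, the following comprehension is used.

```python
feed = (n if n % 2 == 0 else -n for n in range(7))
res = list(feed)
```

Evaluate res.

Step 1: For each n in range(7), yield n if even, else -n:
  n=0: even, yield 0
  n=1: odd, yield -1
  n=2: even, yield 2
  n=3: odd, yield -3
  n=4: even, yield 4
  n=5: odd, yield -5
  n=6: even, yield 6
Therefore res = [0, -1, 2, -3, 4, -5, 6].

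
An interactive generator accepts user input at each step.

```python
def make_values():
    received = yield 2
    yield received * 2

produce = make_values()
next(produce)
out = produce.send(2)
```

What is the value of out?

Step 1: next(produce) advances to first yield, producing 2.
Step 2: send(2) resumes, received = 2.
Step 3: yield received * 2 = 2 * 2 = 4.
Therefore out = 4.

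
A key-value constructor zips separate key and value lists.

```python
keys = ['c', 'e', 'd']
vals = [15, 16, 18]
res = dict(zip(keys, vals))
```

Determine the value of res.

Step 1: zip pairs keys with values:
  'c' -> 15
  'e' -> 16
  'd' -> 18
Therefore res = {'c': 15, 'e': 16, 'd': 18}.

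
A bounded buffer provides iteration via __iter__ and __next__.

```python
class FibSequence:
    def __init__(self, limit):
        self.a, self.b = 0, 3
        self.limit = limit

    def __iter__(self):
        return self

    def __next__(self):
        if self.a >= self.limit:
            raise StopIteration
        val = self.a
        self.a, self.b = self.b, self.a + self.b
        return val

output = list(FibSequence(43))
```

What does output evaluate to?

Step 1: Fibonacci-like sequence (a=0, b=3) until >= 43:
  Yield 0, then a,b = 3,3
  Yield 3, then a,b = 3,6
  Yield 3, then a,b = 6,9
  Yield 6, then a,b = 9,15
  Yield 9, then a,b = 15,24
  Yield 15, then a,b = 24,39
  Yield 24, then a,b = 39,63
  Yield 39, then a,b = 63,102
Step 2: 63 >= 43, stop.
Therefore output = [0, 3, 3, 6, 9, 15, 24, 39].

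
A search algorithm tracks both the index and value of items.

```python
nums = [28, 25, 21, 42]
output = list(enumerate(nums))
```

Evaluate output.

Step 1: enumerate pairs each element with its index:
  (0, 28)
  (1, 25)
  (2, 21)
  (3, 42)
Therefore output = [(0, 28), (1, 25), (2, 21), (3, 42)].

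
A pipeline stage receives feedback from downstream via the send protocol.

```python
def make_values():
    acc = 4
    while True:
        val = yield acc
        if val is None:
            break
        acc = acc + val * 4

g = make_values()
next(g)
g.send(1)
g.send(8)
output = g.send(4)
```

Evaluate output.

Step 1: next() -> yield acc=4.
Step 2: send(1) -> val=1, acc = 4 + 1*4 = 8, yield 8.
Step 3: send(8) -> val=8, acc = 8 + 8*4 = 40, yield 40.
Step 4: send(4) -> val=4, acc = 40 + 4*4 = 56, yield 56.
Therefore output = 56.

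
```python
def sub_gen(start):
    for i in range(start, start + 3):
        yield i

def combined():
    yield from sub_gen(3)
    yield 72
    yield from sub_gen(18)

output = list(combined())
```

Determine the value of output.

Step 1: combined() delegates to sub_gen(3):
  yield 3
  yield 4
  yield 5
Step 2: yield 72
Step 3: Delegates to sub_gen(18):
  yield 18
  yield 19
  yield 20
Therefore output = [3, 4, 5, 72, 18, 19, 20].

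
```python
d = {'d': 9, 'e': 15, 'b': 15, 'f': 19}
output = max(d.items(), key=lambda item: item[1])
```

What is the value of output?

Step 1: Find item with maximum value:
  ('d', 9)
  ('e', 15)
  ('b', 15)
  ('f', 19)
Step 2: Maximum value is 19 at key 'f'.
Therefore output = ('f', 19).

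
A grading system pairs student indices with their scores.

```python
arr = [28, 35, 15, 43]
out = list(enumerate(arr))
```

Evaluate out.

Step 1: enumerate pairs each element with its index:
  (0, 28)
  (1, 35)
  (2, 15)
  (3, 43)
Therefore out = [(0, 28), (1, 35), (2, 15), (3, 43)].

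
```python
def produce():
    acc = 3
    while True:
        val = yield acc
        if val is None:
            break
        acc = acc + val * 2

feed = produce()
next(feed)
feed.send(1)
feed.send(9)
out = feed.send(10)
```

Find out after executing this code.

Step 1: next() -> yield acc=3.
Step 2: send(1) -> val=1, acc = 3 + 1*2 = 5, yield 5.
Step 3: send(9) -> val=9, acc = 5 + 9*2 = 23, yield 23.
Step 4: send(10) -> val=10, acc = 23 + 10*2 = 43, yield 43.
Therefore out = 43.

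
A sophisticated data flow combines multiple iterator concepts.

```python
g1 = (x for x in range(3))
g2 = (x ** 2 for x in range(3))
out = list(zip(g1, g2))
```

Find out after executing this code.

Step 1: g1 produces [0, 1, 2].
Step 2: g2 produces [0, 1, 4].
Step 3: zip pairs them: [(0, 0), (1, 1), (2, 4)].
Therefore out = [(0, 0), (1, 1), (2, 4)].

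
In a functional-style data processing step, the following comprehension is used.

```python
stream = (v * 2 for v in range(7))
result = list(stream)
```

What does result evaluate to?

Step 1: For each v in range(7), compute v*2:
  v=0: 0*2 = 0
  v=1: 1*2 = 2
  v=2: 2*2 = 4
  v=3: 3*2 = 6
  v=4: 4*2 = 8
  v=5: 5*2 = 10
  v=6: 6*2 = 12
Therefore result = [0, 2, 4, 6, 8, 10, 12].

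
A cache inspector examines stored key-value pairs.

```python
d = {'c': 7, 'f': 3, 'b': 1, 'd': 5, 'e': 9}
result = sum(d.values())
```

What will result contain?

Step 1: d.values() = [7, 3, 1, 5, 9].
Step 2: sum = 25.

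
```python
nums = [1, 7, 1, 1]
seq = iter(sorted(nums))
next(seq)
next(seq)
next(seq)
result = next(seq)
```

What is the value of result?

Step 1: sorted([1, 7, 1, 1]) = [1, 1, 1, 7].
Step 2: Create iterator and skip 3 elements.
Step 3: next() returns 7.
Therefore result = 7.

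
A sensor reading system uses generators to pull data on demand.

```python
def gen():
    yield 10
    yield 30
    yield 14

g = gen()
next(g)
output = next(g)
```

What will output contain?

Step 1: gen() creates a generator.
Step 2: next(g) yields 10 (consumed and discarded).
Step 3: next(g) yields 30, assigned to output.
Therefore output = 30.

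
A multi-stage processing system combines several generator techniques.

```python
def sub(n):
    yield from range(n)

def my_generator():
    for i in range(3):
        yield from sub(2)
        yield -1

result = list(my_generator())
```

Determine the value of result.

Step 1: For each i in range(3):
  i=0: yield from sub(2) -> [0, 1], then yield -1
  i=1: yield from sub(2) -> [0, 1], then yield -1
  i=2: yield from sub(2) -> [0, 1], then yield -1
Therefore result = [0, 1, -1, 0, 1, -1, 0, 1, -1].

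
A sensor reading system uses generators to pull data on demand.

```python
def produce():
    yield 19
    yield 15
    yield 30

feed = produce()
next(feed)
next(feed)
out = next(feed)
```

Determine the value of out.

Step 1: produce() creates a generator.
Step 2: next(feed) yields 19 (consumed and discarded).
Step 3: next(feed) yields 15 (consumed and discarded).
Step 4: next(feed) yields 30, assigned to out.
Therefore out = 30.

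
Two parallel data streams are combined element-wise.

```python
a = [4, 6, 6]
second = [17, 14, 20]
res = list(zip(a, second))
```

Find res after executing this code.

Step 1: zip pairs elements at same index:
  Index 0: (4, 17)
  Index 1: (6, 14)
  Index 2: (6, 20)
Therefore res = [(4, 17), (6, 14), (6, 20)].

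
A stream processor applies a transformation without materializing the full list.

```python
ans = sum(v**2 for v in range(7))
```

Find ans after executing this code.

Step 1: Compute v**2 for each v in range(7):
  v=0: 0**2 = 0
  v=1: 1**2 = 1
  v=2: 2**2 = 4
  v=3: 3**2 = 9
  v=4: 4**2 = 16
  v=5: 5**2 = 25
  v=6: 6**2 = 36
Step 2: sum = 0 + 1 + 4 + 9 + 16 + 25 + 36 = 91.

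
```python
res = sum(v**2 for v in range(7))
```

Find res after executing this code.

Step 1: Compute v**2 for each v in range(7):
  v=0: 0**2 = 0
  v=1: 1**2 = 1
  v=2: 2**2 = 4
  v=3: 3**2 = 9
  v=4: 4**2 = 16
  v=5: 5**2 = 25
  v=6: 6**2 = 36
Step 2: sum = 0 + 1 + 4 + 9 + 16 + 25 + 36 = 91.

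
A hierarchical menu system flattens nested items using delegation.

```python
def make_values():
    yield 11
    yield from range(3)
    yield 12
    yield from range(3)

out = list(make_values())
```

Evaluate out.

Step 1: Trace yields in order:
  yield 11
  yield 0
  yield 1
  yield 2
  yield 12
  yield 0
  yield 1
  yield 2
Therefore out = [11, 0, 1, 2, 12, 0, 1, 2].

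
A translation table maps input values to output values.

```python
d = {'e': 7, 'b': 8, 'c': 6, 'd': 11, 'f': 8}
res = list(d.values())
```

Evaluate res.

Step 1: d.values() returns the dictionary values in insertion order.
Therefore res = [7, 8, 6, 11, 8].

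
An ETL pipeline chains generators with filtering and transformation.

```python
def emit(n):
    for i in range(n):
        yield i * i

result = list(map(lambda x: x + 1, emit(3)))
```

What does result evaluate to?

Step 1: emit(3) yields squares: [0, 1, 4].
Step 2: map adds 1 to each: [1, 2, 5].
Therefore result = [1, 2, 5].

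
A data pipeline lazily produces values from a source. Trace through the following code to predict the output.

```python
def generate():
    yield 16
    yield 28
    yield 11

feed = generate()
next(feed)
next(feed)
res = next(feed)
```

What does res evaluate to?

Step 1: generate() creates a generator.
Step 2: next(feed) yields 16 (consumed and discarded).
Step 3: next(feed) yields 28 (consumed and discarded).
Step 4: next(feed) yields 11, assigned to res.
Therefore res = 11.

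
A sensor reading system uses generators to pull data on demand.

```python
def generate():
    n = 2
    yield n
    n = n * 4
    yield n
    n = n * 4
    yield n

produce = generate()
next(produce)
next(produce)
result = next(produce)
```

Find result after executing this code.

Step 1: Trace through generator execution:
  Yield 1: n starts at 2, yield 2
  Yield 2: n = 2 * 4 = 8, yield 8
  Yield 3: n = 8 * 4 = 32, yield 32
Step 2: First next() gets 2, second next() gets the second value, third next() yields 32.
Therefore result = 32.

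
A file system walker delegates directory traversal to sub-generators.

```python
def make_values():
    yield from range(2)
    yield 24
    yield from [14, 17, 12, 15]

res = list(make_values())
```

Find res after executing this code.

Step 1: Trace yields in order:
  yield 0
  yield 1
  yield 24
  yield 14
  yield 17
  yield 12
  yield 15
Therefore res = [0, 1, 24, 14, 17, 12, 15].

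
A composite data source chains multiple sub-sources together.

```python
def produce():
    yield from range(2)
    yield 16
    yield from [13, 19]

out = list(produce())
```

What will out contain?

Step 1: Trace yields in order:
  yield 0
  yield 1
  yield 16
  yield 13
  yield 19
Therefore out = [0, 1, 16, 13, 19].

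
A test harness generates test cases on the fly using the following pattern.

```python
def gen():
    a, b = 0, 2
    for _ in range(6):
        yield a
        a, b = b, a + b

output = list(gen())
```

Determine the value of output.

Step 1: Fibonacci-like sequence starting with a=0, b=2:
  Iteration 1: yield a=0, then a,b = 2,2
  Iteration 2: yield a=2, then a,b = 2,4
  Iteration 3: yield a=2, then a,b = 4,6
  Iteration 4: yield a=4, then a,b = 6,10
  Iteration 5: yield a=6, then a,b = 10,16
  Iteration 6: yield a=10, then a,b = 16,26
Therefore output = [0, 2, 2, 4, 6, 10].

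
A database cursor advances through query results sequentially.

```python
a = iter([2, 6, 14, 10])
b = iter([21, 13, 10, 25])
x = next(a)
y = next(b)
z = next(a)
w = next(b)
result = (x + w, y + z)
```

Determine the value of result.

Step 1: a iterates [2, 6, 14, 10], b iterates [21, 13, 10, 25].
Step 2: x = next(a) = 2, y = next(b) = 21.
Step 3: z = next(a) = 6, w = next(b) = 13.
Step 4: result = (2 + 13, 21 + 6) = (15, 27).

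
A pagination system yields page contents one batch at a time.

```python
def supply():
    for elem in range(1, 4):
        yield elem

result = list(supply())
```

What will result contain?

Step 1: The generator yields each value from range(1, 4).
Step 2: list() consumes all yields: [1, 2, 3].
Therefore result = [1, 2, 3].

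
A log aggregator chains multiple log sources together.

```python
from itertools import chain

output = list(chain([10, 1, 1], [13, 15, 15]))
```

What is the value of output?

Step 1: chain() concatenates iterables: [10, 1, 1] + [13, 15, 15].
Therefore output = [10, 1, 1, 13, 15, 15].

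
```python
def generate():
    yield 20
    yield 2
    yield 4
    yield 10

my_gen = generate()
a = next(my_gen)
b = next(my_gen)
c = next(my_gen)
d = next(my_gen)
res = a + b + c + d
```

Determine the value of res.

Step 1: Create generator and consume all values:
  a = next(my_gen) = 20
  b = next(my_gen) = 2
  c = next(my_gen) = 4
  d = next(my_gen) = 10
Step 2: res = 20 + 2 + 4 + 10 = 36.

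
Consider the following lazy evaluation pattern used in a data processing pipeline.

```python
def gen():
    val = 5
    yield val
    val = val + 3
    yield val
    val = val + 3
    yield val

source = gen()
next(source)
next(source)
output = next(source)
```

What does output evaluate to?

Step 1: Trace through generator execution:
  Yield 1: val starts at 5, yield 5
  Yield 2: val = 5 + 3 = 8, yield 8
  Yield 3: val = 8 + 3 = 11, yield 11
Step 2: First next() gets 5, second next() gets the second value, third next() yields 11.
Therefore output = 11.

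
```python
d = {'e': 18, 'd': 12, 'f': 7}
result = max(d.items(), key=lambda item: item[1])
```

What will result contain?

Step 1: Find item with maximum value:
  ('e', 18)
  ('d', 12)
  ('f', 7)
Step 2: Maximum value is 18 at key 'e'.
Therefore result = ('e', 18).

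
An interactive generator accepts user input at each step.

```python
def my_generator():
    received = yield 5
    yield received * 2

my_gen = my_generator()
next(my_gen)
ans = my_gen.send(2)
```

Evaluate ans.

Step 1: next(my_gen) advances to first yield, producing 5.
Step 2: send(2) resumes, received = 2.
Step 3: yield received * 2 = 2 * 2 = 4.
Therefore ans = 4.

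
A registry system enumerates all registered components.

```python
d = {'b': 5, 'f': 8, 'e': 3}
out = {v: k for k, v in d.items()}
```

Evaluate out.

Step 1: Invert dict (swap keys and values):
  'b': 5 -> 5: 'b'
  'f': 8 -> 8: 'f'
  'e': 3 -> 3: 'e'
Therefore out = {5: 'b', 8: 'f', 3: 'e'}.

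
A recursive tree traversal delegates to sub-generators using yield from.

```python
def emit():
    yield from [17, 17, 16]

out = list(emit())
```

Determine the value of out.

Step 1: yield from delegates to the iterable, yielding each element.
Step 2: Collected values: [17, 17, 16].
Therefore out = [17, 17, 16].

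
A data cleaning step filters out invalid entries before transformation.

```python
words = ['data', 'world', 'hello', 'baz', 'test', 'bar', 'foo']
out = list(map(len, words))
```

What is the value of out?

Step 1: Map len() to each word:
  'data' -> 4
  'world' -> 5
  'hello' -> 5
  'baz' -> 3
  'test' -> 4
  'bar' -> 3
  'foo' -> 3
Therefore out = [4, 5, 5, 3, 4, 3, 3].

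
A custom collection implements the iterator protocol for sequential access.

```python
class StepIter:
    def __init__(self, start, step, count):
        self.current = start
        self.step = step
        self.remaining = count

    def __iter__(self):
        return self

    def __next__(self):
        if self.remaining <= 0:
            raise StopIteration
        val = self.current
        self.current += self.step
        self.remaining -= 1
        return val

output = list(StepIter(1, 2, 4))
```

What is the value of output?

Step 1: StepIter starts at 1, increments by 2, for 4 steps:
  Yield 1, then current += 2
  Yield 3, then current += 2
  Yield 5, then current += 2
  Yield 7, then current += 2
Therefore output = [1, 3, 5, 7].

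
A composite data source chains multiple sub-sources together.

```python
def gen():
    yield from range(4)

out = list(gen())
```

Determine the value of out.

Step 1: yield from delegates to the iterable, yielding each element.
Step 2: Collected values: [0, 1, 2, 3].
Therefore out = [0, 1, 2, 3].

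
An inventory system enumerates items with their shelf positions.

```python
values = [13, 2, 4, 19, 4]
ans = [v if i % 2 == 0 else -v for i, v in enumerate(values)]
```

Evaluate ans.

Step 1: For each (i, v), keep v if i is even, negate if odd:
  i=0 (even): keep 13
  i=1 (odd): negate to -2
  i=2 (even): keep 4
  i=3 (odd): negate to -19
  i=4 (even): keep 4
Therefore ans = [13, -2, 4, -19, 4].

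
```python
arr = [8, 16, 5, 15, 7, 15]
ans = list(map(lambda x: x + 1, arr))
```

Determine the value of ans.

Step 1: Apply lambda x: x + 1 to each element:
  8 -> 9
  16 -> 17
  5 -> 6
  15 -> 16
  7 -> 8
  15 -> 16
Therefore ans = [9, 17, 6, 16, 8, 16].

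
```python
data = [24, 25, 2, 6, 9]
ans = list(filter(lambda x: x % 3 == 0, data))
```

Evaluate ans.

Step 1: Filter elements divisible by 3:
  24 % 3 = 0: kept
  25 % 3 = 1: removed
  2 % 3 = 2: removed
  6 % 3 = 0: kept
  9 % 3 = 0: kept
Therefore ans = [24, 6, 9].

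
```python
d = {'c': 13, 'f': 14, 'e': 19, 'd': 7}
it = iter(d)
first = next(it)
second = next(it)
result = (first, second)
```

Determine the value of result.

Step 1: iter(d) iterates over keys: ['c', 'f', 'e', 'd'].
Step 2: first = next(it) = 'c', second = next(it) = 'f'.
Therefore result = ('c', 'f').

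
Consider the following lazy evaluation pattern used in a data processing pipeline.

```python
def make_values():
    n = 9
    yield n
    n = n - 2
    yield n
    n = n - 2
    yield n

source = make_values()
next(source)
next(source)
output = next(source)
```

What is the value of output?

Step 1: Trace through generator execution:
  Yield 1: n starts at 9, yield 9
  Yield 2: n = 9 - 2 = 7, yield 7
  Yield 3: n = 7 - 2 = 5, yield 5
Step 2: First next() gets 9, second next() gets the second value, third next() yields 5.
Therefore output = 5.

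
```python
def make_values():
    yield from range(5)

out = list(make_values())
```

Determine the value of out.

Step 1: yield from delegates to the iterable, yielding each element.
Step 2: Collected values: [0, 1, 2, 3, 4].
Therefore out = [0, 1, 2, 3, 4].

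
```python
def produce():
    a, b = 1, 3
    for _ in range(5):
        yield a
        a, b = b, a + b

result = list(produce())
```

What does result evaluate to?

Step 1: Fibonacci-like sequence starting with a=1, b=3:
  Iteration 1: yield a=1, then a,b = 3,4
  Iteration 2: yield a=3, then a,b = 4,7
  Iteration 3: yield a=4, then a,b = 7,11
  Iteration 4: yield a=7, then a,b = 11,18
  Iteration 5: yield a=11, then a,b = 18,29
Therefore result = [1, 3, 4, 7, 11].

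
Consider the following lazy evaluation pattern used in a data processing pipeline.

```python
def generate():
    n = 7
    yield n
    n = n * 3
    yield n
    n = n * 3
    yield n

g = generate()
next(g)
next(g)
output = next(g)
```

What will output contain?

Step 1: Trace through generator execution:
  Yield 1: n starts at 7, yield 7
  Yield 2: n = 7 * 3 = 21, yield 21
  Yield 3: n = 21 * 3 = 63, yield 63
Step 2: First next() gets 7, second next() gets the second value, third next() yields 63.
Therefore output = 63.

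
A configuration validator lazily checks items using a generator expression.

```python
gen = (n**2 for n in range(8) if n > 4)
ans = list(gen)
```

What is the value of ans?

Step 1: For range(8), keep n > 4, then square:
  n=0: 0 <= 4, excluded
  n=1: 1 <= 4, excluded
  n=2: 2 <= 4, excluded
  n=3: 3 <= 4, excluded
  n=4: 4 <= 4, excluded
  n=5: 5 > 4, yield 5**2 = 25
  n=6: 6 > 4, yield 6**2 = 36
  n=7: 7 > 4, yield 7**2 = 49
Therefore ans = [25, 36, 49].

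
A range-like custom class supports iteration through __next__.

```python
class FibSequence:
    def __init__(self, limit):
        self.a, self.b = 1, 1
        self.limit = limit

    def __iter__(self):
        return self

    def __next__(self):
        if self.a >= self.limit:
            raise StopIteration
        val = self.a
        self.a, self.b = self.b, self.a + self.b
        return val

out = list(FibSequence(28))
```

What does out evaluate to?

Step 1: Fibonacci-like sequence (a=1, b=1) until >= 28:
  Yield 1, then a,b = 1,2
  Yield 1, then a,b = 2,3
  Yield 2, then a,b = 3,5
  Yield 3, then a,b = 5,8
  Yield 5, then a,b = 8,13
  Yield 8, then a,b = 13,21
  Yield 13, then a,b = 21,34
  Yield 21, then a,b = 34,55
Step 2: 34 >= 28, stop.
Therefore out = [1, 1, 2, 3, 5, 8, 13, 21].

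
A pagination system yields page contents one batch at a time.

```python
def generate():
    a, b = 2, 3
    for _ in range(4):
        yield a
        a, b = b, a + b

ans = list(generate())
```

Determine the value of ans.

Step 1: Fibonacci-like sequence starting with a=2, b=3:
  Iteration 1: yield a=2, then a,b = 3,5
  Iteration 2: yield a=3, then a,b = 5,8
  Iteration 3: yield a=5, then a,b = 8,13
  Iteration 4: yield a=8, then a,b = 13,21
Therefore ans = [2, 3, 5, 8].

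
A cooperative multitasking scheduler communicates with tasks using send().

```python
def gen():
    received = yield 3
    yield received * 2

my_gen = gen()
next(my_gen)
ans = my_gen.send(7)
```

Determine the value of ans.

Step 1: next(my_gen) advances to first yield, producing 3.
Step 2: send(7) resumes, received = 7.
Step 3: yield received * 2 = 7 * 2 = 14.
Therefore ans = 14.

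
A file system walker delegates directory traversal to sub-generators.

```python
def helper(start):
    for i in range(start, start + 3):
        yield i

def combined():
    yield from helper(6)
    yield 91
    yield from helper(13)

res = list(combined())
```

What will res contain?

Step 1: combined() delegates to helper(6):
  yield 6
  yield 7
  yield 8
Step 2: yield 91
Step 3: Delegates to helper(13):
  yield 13
  yield 14
  yield 15
Therefore res = [6, 7, 8, 91, 13, 14, 15].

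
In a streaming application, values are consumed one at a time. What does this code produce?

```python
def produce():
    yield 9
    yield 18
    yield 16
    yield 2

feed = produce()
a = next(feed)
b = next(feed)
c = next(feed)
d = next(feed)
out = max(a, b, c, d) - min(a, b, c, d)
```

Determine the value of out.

Step 1: Create generator and consume all values:
  a = next(feed) = 9
  b = next(feed) = 18
  c = next(feed) = 16
  d = next(feed) = 2
Step 2: max = 18, min = 2, out = 18 - 2 = 16.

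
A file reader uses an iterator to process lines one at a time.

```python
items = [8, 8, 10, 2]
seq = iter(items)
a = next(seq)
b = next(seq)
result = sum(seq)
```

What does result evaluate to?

Step 1: Create iterator over [8, 8, 10, 2].
Step 2: a = next() = 8, b = next() = 8.
Step 3: sum() of remaining [10, 2] = 12.
Therefore result = 12.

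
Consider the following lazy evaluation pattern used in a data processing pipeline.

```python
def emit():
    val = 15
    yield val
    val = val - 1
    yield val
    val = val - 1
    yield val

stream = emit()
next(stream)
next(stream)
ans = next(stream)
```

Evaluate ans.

Step 1: Trace through generator execution:
  Yield 1: val starts at 15, yield 15
  Yield 2: val = 15 - 1 = 14, yield 14
  Yield 3: val = 14 - 1 = 13, yield 13
Step 2: First next() gets 15, second next() gets the second value, third next() yields 13.
Therefore ans = 13.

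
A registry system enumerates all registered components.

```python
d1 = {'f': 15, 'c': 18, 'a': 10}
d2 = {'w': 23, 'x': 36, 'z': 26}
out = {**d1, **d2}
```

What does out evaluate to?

Step 1: Merge d1 and d2 (d2 values override on key conflicts).
Step 2: d1 has keys ['f', 'c', 'a'], d2 has keys ['w', 'x', 'z'].
Therefore out = {'f': 15, 'c': 18, 'a': 10, 'w': 23, 'x': 36, 'z': 26}.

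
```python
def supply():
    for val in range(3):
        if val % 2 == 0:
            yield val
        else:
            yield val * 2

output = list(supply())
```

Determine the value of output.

Step 1: For each val in range(3), yield val if even, else val*2:
  val=0 (even): yield 0
  val=1 (odd): yield 1*2 = 2
  val=2 (even): yield 2
Therefore output = [0, 2, 2].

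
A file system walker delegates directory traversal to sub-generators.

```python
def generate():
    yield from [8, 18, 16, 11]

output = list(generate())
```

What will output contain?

Step 1: yield from delegates to the iterable, yielding each element.
Step 2: Collected values: [8, 18, 16, 11].
Therefore output = [8, 18, 16, 11].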